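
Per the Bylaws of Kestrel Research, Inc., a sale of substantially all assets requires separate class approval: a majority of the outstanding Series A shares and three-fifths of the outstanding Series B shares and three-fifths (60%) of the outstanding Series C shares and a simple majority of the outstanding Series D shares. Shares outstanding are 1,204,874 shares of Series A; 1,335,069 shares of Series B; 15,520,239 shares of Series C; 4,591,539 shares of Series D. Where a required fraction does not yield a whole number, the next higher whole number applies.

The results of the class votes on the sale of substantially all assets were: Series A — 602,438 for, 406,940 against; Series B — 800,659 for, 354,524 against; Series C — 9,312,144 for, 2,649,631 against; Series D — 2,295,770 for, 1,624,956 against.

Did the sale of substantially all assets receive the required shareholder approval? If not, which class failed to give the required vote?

Series A: a majority of 1204874 is 602438; 602,438 required, 602,438 in favor — approved.
Series B: 3/5 of 1335069 = 801041.40, rounded up to 801042; 801,042 required, 800,659 in favor — not approved.
Series C: 3/5 of 15520239 = 9312143.40, rounded up to 9312144; 9,312,144 required, 9,312,144 in favor — approved.
Series D: a majority of 4591539 is 2295770; 2,295,770 required, 2,295,770 in favor — approved.

Not approved — the Series B shares did not give the required vote.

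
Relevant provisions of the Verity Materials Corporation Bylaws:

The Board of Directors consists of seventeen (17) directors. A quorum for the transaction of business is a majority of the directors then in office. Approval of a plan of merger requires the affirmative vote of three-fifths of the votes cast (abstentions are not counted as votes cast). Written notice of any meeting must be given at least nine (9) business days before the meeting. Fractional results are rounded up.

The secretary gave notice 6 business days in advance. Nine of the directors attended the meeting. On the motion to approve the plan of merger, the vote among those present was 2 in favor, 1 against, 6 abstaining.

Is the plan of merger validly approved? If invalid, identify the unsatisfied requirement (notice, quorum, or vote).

Notice: 6 business days given; 9 required (6 < 9). Not satisfied.
Quorum: 9 present; quorum is 9. Satisfied.
Vote: the plan of merger requires three-fifths of the votes cast (9 present − 6 abstaining = 3). 3/5 of 3 = 1.80, rounded up to 2, so 2 affirmative votes are needed; 2 voted in favor. Satisfied.

Invalid — notice requirement not satisfied.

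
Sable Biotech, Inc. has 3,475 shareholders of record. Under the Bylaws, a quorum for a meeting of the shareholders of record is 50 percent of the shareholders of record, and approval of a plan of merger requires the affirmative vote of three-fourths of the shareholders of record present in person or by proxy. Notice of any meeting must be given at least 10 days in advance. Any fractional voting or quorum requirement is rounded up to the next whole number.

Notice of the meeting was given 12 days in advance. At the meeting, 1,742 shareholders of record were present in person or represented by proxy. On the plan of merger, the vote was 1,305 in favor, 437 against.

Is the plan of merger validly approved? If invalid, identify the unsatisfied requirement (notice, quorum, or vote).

Invalid — vote requirement not satisfied.

Notice: 12 days given; 10 required. Satisfied.
Quorum: 50% of 3,475 = 1,737.50, rounded up to 1,738; 1,742 present. Satisfied.
Vote: requires three-fourths of those present (1,742); 3/4 of 1742 = 1306.50, rounded up to 1307, so 1,307 needed; 1,305 in favor. Not satisfied.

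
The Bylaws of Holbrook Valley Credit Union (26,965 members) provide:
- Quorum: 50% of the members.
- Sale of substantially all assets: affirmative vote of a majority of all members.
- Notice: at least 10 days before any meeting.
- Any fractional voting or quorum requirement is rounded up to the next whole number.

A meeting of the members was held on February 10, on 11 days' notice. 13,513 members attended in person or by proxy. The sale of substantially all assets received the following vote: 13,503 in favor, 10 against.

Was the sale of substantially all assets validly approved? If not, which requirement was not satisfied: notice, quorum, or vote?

Notice: 11 days given; 10 required. Satisfied.
Quorum: 50% of 26,965 = 13,482.50, rounded up to 13,483; 13,513 present. Satisfied.
Vote: requires a majority of all members (26,965); a majority of 26965 is 13483, so 13,483 needed; 13,503 in favor. Satisfied.

Valid — all requirements satisfied.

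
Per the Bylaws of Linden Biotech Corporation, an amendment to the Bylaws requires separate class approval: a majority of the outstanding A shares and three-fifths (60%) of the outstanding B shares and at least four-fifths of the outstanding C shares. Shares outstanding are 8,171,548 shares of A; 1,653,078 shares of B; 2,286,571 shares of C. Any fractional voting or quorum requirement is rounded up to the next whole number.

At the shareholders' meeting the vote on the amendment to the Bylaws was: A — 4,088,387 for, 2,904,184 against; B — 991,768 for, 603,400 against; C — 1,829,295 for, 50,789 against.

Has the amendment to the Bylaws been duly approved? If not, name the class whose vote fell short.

Not approved — the B shares did not give the required vote.

A: a majority of 8171548 is 4085775; 4,085,775 required, 4,088,387 in favor — approved.
B: 3/5 of 1653078 = 991846.80, rounded up to 991847; 991,847 required, 991,768 in favor — not approved.
C: 4/5 of 2286571 = 1829256.80, rounded up to 1829257; 1,829,257 required, 1,829,295 in favor — approved.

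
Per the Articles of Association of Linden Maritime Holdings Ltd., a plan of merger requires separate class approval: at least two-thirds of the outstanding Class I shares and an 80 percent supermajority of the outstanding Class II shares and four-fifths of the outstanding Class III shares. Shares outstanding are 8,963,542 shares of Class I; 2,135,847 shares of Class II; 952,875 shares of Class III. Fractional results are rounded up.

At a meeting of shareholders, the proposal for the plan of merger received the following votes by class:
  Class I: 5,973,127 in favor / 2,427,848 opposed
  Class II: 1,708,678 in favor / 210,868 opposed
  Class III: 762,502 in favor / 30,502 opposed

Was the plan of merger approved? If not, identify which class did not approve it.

Not approved — the Class I shares did not give the required vote.

Class I: 2/3 of 8963542 = 5975694.67, rounded up to 5975695; 5,975,695 required, 5,973,127 in favor — not approved.
Class II: 4/5 of 2135847 = 1708677.60, rounded up to 1708678; 1,708,678 required, 1,708,678 in favor — approved.
Class III: 4/5 of 952875 = 762300; 762,300 required, 762,502 in favor — approved.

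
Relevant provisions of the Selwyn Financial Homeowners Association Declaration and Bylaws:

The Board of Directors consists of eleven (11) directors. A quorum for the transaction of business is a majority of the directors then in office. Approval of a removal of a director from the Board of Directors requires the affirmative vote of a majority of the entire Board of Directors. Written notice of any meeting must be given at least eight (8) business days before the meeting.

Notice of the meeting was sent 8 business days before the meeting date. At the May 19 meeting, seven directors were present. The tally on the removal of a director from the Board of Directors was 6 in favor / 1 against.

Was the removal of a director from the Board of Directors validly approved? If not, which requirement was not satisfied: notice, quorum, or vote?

Notice: 8 business days given; 8 required (8 ≥ 8). Satisfied.
Quorum: 7 present; quorum is 6. Satisfied.
Vote: the removal of a director from the Board of Directors requires a majority of the entire Board of Directors (11). A majority of 11 is 6, so 6 affirmative votes are needed; 6 voted in favor. Satisfied.

Valid — all requirements satisfied.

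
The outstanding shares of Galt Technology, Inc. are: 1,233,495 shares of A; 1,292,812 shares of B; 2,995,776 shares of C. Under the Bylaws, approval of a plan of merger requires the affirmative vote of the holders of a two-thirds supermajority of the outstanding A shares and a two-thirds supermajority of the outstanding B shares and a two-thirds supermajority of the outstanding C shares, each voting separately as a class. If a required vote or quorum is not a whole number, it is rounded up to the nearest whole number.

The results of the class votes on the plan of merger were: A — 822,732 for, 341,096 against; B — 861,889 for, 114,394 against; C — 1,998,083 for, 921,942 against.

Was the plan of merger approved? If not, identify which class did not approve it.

A: 2/3 of 1233495 = 822330; 822,330 required, 822,732 in favor — approved.
B: 2/3 of 1292812 = 861874.67, rounded up to 861875; 861,875 required, 861,889 in favor — approved.
C: 2/3 of 2995776 = 1997184; 1,997,184 required, 1,998,083 in favor — approved.

Approved — every class gave the required vote.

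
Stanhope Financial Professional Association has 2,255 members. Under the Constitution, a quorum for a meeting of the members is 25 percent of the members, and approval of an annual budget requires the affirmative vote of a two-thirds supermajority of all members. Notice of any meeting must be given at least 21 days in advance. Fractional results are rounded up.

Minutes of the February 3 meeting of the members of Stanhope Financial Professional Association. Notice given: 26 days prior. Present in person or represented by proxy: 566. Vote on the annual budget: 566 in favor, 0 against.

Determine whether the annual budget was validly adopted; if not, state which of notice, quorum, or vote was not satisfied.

Notice: 26 days given; 21 required. Satisfied.
Quorum: 25% of 2,255 = 563.75, rounded up to 564; 566 present. Satisfied.
Vote: requires two-thirds of all members (2,255); 2/3 of 2255 = 1503.33, rounded up to 1504, so 1,504 needed; 566 in favor. Not satisfied.

Invalid — vote requirement not satisfied.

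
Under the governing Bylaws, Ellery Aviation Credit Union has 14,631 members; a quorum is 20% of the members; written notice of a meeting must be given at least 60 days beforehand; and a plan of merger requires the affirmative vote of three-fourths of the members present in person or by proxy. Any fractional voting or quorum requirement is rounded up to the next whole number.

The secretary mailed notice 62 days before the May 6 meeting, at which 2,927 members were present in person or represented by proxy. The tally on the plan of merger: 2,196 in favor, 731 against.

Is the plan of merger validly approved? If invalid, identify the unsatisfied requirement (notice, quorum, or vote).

Valid — all requirements satisfied.

Notice: 62 days given; 60 required. Satisfied.
Quorum: 20% of 14,631 = 2,926.20, rounded up to 2,927; 2,927 present. Satisfied.
Vote: requires three-fourths of those present (2,927); 3/4 of 2927 = 2195.25, rounded up to 2196, so 2,196 needed; 2,196 in favor. Satisfied.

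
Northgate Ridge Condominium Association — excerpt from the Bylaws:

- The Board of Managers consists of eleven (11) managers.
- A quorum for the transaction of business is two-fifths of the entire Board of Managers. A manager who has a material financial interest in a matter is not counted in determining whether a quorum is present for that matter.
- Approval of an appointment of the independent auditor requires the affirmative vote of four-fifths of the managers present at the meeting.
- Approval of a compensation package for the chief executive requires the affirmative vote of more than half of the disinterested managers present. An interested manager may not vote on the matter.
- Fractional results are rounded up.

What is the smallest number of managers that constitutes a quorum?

5

2/5 of 11 = 4.40, rounded up to 5.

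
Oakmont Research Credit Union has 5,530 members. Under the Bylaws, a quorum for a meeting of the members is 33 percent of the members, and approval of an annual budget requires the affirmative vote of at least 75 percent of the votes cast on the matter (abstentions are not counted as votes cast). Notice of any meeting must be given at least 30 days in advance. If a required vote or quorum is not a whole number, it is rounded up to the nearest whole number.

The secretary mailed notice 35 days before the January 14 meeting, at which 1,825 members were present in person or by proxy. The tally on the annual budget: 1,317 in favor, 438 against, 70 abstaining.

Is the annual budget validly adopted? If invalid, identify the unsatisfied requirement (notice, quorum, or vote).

Valid — all requirements satisfied.

Notice: 35 days given; 30 required. Satisfied.
Quorum: 33% of 5,530 = 1,824.90, rounded up to 1,825; 1,825 present. Satisfied.
Vote: requires three-fourths of the votes cast (1,825 − 70 abstaining = 1,755); 3/4 of 1755 = 1316.25, rounded up to 1317, so 1,317 needed; 1,317 in favor. Satisfied.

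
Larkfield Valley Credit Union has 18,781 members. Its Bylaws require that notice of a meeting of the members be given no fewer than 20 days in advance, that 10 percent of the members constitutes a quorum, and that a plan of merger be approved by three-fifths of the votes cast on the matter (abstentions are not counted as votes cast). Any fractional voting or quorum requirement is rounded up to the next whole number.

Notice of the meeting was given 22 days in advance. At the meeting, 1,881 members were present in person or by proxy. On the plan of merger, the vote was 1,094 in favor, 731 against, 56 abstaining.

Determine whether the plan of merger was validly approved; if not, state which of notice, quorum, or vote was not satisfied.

Invalid — vote requirement not satisfied.

Notice: 22 days given; 20 required. Satisfied.
Quorum: 10% of 18,781 = 1,878.10, rounded up to 1,879; 1,881 present. Satisfied.
Vote: requires three-fifths of the votes cast (1,881 − 56 abstaining = 1,825); 3/5 of 1825 = 1095, so 1,095 needed; 1,094 in favor. Not satisfied.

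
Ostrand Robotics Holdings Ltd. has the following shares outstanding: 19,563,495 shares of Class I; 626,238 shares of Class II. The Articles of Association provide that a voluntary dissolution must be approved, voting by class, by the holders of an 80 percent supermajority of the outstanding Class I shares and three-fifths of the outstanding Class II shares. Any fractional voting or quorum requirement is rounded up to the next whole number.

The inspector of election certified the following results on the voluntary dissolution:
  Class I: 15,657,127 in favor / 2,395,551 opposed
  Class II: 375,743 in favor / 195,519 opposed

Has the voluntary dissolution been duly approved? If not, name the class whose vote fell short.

Approved — every class gave the required vote.

Class I: 4/5 of 19563495 = 15650796; 15,650,796 required, 15,657,127 in favor — approved.
Class II: 3/5 of 626238 = 375742.80, rounded up to 375743; 375,743 required, 375,743 in favor — approved.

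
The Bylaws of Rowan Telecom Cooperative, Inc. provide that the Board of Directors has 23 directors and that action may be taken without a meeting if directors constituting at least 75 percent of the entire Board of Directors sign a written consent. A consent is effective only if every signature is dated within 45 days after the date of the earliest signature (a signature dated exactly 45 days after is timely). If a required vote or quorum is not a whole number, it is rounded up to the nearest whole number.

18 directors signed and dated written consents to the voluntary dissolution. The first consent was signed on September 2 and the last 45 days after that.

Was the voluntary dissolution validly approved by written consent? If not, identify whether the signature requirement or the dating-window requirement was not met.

Effective — both the signature and dating-window requirements are satisfied.

Signatures required: at least 75 percent of 23 — 3/4 of 23 = 17.25, rounded up to 18, so 18 needed; 18 signed. Sufficient.
Dating window: the latest signature is 45 days after the earliest; the limit is 45 days. Within the window.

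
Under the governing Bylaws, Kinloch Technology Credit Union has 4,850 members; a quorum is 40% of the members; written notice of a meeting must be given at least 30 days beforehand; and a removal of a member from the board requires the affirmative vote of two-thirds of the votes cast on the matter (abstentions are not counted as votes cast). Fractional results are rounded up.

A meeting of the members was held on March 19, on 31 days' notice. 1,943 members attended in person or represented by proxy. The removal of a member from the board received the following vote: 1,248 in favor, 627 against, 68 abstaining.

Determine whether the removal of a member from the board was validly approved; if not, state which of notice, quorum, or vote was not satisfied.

Invalid — vote requirement not satisfied.

Notice: 31 days given; 30 required. Satisfied.
Quorum: 40% of 4,850 = 1,940; 1,943 present. Satisfied.
Vote: requires two-thirds of the votes cast (1,943 − 68 abstaining = 1,875); 2/3 of 1875 = 1250, so 1,250 needed; 1,248 in favor. Not satisfied.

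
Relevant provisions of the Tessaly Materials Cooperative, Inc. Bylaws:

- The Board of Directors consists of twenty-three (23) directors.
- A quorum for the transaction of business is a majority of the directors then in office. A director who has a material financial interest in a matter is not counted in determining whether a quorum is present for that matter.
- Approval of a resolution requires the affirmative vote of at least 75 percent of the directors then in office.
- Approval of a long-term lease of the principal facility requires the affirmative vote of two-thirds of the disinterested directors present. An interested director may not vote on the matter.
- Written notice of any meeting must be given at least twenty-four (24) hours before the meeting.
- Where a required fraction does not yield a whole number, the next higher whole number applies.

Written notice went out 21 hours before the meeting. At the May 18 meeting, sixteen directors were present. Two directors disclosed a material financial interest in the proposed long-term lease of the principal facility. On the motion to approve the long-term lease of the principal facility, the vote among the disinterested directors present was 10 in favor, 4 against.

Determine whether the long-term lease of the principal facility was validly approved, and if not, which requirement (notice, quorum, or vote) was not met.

Notice: 21 hours given; 24 required (21 < 24). Not satisfied.
Quorum: 16 present, but the 2 interested directors do not count, leaving 14. Quorum is 12. Satisfied.
Vote: the long-term lease of the principal facility requires two-thirds of the disinterested directors present (16 − 2 = 14). 2/3 of 14 = 9.33, rounded up to 10, so 10 affirmative votes are needed; 10 voted in favor. Satisfied.

Invalid — notice requirement not satisfied.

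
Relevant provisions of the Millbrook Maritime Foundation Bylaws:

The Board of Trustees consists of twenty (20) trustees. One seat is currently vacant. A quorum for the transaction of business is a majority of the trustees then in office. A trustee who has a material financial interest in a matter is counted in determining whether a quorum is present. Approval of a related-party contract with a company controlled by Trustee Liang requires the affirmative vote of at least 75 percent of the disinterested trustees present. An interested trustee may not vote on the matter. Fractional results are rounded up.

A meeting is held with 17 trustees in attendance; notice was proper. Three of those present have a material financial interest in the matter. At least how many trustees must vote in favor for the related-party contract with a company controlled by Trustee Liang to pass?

The related-party contract with a company controlled by Trustee Liang requires three-fourths of the disinterested trustees present (17 − 3 = 14).
3/4 of 14 = 10.50, rounded up to 11.

11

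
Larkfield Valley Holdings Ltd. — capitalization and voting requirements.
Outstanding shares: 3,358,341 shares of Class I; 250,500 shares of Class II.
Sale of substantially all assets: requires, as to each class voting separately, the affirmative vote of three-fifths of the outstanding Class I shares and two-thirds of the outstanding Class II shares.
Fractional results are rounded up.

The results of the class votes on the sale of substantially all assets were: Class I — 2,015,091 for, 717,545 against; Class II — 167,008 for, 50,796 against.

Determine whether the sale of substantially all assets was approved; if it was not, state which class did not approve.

Class I: 3/5 of 3358341 = 2015004.60, rounded up to 2015005; 2,015,005 required, 2,015,091 in favor — approved.
Class II: 2/3 of 250500 = 167000; 167,000 required, 167,008 in favor — approved.

Approved — every class gave the required vote.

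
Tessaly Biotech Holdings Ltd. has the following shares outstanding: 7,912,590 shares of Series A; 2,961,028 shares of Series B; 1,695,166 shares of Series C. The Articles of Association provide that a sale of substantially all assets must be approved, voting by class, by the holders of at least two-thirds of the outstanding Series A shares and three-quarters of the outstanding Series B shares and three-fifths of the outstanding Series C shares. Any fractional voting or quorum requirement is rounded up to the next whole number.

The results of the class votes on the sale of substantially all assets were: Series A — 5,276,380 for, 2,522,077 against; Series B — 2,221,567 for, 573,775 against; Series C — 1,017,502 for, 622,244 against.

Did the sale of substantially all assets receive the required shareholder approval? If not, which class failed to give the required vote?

Series A: 2/3 of 7912590 = 5275060; 5,275,060 required, 5,276,380 in favor — approved.
Series B: 3/4 of 2961028 = 2220771; 2,220,771 required, 2,221,567 in favor — approved.
Series C: 3/5 of 1695166 = 1017099.60, rounded up to 1017100; 1,017,100 required, 1,017,502 in favor — approved.

Approved — every class gave the required vote.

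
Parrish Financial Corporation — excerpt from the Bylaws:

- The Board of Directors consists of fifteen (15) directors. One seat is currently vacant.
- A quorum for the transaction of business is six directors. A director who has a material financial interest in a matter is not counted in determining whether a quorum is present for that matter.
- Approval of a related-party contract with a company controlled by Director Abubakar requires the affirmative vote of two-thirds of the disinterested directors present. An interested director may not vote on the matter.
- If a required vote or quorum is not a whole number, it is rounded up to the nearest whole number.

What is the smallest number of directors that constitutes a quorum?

6

The quorum is fixed at 6.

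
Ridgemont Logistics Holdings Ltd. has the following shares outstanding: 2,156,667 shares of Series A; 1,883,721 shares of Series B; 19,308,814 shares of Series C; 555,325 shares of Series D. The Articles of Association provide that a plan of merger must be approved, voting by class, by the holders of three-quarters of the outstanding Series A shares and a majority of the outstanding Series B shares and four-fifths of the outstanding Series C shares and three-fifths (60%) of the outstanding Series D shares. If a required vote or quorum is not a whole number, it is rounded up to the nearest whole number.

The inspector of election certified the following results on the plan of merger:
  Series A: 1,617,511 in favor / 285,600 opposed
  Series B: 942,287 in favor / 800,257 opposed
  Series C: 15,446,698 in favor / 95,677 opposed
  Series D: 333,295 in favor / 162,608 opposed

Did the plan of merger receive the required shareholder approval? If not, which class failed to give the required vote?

Not approved — the Series C shares did not give the required vote.

Series A: 3/4 of 2156667 = 1617500.25, rounded up to 1617501; 1,617,501 required, 1,617,511 in favor — approved.
Series B: a majority of 1883721 is 941861; 941,861 required, 942,287 in favor — approved.
Series C: 4/5 of 19308814 = 15447051.20, rounded up to 15447052; 15,447,052 required, 15,446,698 in favor — not approved.
Series D: 3/5 of 555325 = 333195; 333,195 required, 333,295 in favor — approved.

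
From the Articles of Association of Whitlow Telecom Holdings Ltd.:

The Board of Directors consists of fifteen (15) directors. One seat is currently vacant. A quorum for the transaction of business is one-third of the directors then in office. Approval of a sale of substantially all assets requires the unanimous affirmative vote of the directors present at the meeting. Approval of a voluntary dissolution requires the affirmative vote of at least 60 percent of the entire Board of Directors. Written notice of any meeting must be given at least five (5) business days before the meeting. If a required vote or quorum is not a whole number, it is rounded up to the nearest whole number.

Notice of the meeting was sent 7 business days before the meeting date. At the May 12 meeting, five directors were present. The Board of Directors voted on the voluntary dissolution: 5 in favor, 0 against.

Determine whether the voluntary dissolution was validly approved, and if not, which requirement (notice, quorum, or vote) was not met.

Invalid — vote requirement not satisfied.

Notice: 7 business days given; 5 required (7 ≥ 5). Satisfied.
Quorum: 5 present; quorum is 5. Satisfied.
Vote: the voluntary dissolution requires three-fifths of the entire Board of Directors (15). 3/5 of 15 = 9, so 9 affirmative votes are needed; 5 voted in favor. Not satisfied.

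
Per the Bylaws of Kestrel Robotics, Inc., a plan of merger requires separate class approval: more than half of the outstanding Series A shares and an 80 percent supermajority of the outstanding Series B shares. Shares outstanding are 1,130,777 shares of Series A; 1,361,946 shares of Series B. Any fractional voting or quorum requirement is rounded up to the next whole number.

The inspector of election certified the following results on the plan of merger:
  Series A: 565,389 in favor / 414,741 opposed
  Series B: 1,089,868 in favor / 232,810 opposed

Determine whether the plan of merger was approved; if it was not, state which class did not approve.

Series A: a majority of 1130777 is 565389; 565,389 required, 565,389 in favor — approved.
Series B: 4/5 of 1361946 = 1089556.80, rounded up to 1089557; 1,089,557 required, 1,089,868 in favor — approved.

Approved — every class gave the required vote.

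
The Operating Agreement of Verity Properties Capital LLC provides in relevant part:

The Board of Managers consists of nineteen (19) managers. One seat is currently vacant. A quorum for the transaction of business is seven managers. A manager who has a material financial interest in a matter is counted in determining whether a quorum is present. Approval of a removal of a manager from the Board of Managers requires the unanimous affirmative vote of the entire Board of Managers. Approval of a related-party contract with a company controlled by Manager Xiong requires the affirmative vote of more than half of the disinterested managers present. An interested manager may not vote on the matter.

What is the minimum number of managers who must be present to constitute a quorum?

The quorum is fixed at 7.

7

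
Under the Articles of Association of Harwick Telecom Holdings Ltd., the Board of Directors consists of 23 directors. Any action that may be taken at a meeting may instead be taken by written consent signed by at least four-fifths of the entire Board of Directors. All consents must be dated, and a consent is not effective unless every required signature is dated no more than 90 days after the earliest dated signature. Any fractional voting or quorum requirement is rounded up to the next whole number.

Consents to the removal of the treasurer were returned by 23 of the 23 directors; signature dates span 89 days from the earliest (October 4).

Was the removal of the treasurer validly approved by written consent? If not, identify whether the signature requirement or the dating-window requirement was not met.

Signatures required: at least four-fifths of 23 — 4/5 of 23 = 18.40, rounded up to 19, so 19 needed; 23 signed. Sufficient.
Dating window: the latest signature is 89 days after the earliest; the limit is 90 days. Within the window.

Effective — both the signature and dating-window requirements are satisfied.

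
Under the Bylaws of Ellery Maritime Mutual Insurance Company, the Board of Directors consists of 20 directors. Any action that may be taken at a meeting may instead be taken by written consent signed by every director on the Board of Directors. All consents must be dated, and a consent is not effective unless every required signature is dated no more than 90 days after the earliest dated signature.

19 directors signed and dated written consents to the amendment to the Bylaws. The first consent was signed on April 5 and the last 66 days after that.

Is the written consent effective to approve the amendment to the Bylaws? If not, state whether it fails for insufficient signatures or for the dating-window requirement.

Signatures required: every one of 20 — unanimous means all 20, so 20 needed; 19 signed. Insufficient.
Dating window: the latest signature is 66 days after the earliest; the limit is 90 days. Within the window.

Not effective — insufficient signatures.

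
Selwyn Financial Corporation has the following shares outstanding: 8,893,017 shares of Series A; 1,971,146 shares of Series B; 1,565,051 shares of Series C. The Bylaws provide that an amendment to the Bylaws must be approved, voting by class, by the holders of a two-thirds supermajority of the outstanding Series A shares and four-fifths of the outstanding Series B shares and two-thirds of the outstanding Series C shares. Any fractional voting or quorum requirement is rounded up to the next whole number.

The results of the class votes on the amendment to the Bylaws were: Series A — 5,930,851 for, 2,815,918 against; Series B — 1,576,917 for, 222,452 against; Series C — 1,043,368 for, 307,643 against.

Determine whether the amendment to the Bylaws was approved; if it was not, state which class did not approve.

Series A: 2/3 of 8893017 = 5928678; 5,928,678 required, 5,930,851 in favor — approved.
Series B: 4/5 of 1971146 = 1576916.80, rounded up to 1576917; 1,576,917 required, 1,576,917 in favor — approved.
Series C: 2/3 of 1565051 = 1043367.33, rounded up to 1043368; 1,043,368 required, 1,043,368 in favor — approved.

Approved — every class gave the required vote.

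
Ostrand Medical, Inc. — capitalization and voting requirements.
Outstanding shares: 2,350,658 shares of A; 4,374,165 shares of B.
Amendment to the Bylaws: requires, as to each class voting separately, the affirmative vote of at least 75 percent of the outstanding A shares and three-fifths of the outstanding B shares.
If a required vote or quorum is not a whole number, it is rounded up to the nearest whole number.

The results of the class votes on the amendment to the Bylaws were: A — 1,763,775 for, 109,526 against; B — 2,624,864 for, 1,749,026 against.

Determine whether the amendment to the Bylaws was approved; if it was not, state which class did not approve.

Approved — every class gave the required vote.

A: 3/4 of 2350658 = 1762993.50, rounded up to 1762994; 1,762,994 required, 1,763,775 in favor — approved.
B: 3/5 of 4374165 = 2624499; 2,624,499 required, 2,624,864 in favor — approved.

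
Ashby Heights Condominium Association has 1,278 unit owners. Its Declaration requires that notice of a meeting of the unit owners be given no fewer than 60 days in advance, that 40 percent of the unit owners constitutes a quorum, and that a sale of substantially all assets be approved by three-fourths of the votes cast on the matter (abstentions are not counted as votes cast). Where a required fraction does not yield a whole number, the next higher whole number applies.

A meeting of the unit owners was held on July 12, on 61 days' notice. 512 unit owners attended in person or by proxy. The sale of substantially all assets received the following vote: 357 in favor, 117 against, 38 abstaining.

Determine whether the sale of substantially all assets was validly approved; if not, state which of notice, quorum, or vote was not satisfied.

Valid — all requirements satisfied.

Notice: 61 days given; 60 required. Satisfied.
Quorum: 40% of 1,278 = 511.20, rounded up to 512; 512 present. Satisfied.
Vote: requires three-fourths of the votes cast (512 − 38 abstaining = 474); 3/4 of 474 = 355.50, rounded up to 356, so 356 needed; 357 in favor. Satisfied.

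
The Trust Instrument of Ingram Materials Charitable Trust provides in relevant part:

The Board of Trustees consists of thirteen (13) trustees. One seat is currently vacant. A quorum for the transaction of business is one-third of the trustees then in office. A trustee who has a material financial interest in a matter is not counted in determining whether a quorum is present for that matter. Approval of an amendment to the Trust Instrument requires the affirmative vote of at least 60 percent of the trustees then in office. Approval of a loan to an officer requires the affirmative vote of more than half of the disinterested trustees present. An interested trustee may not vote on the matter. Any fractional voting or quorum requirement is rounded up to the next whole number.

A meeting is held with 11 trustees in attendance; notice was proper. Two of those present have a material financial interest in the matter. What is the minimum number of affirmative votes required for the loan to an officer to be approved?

5

The loan to an officer requires a majority of the disinterested trustees present (11 − 2 = 9).
A majority of 9 is 5.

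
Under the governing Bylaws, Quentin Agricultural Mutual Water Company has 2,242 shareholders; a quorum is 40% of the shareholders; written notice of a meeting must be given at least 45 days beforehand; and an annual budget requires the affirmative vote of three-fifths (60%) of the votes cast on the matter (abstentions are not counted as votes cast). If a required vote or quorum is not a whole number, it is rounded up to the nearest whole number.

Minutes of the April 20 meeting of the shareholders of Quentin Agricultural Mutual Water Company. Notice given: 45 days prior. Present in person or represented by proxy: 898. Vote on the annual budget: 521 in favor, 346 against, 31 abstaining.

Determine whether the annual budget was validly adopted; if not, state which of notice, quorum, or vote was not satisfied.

Valid — all requirements satisfied.

Notice: 45 days given; 45 required. Satisfied.
Quorum: 40% of 2,242 = 896.80, rounded up to 897; 898 present. Satisfied.
Vote: requires three-fifths of the votes cast (898 − 31 abstaining = 867); 3/5 of 867 = 520.20, rounded up to 521, so 521 needed; 521 in favor. Satisfied.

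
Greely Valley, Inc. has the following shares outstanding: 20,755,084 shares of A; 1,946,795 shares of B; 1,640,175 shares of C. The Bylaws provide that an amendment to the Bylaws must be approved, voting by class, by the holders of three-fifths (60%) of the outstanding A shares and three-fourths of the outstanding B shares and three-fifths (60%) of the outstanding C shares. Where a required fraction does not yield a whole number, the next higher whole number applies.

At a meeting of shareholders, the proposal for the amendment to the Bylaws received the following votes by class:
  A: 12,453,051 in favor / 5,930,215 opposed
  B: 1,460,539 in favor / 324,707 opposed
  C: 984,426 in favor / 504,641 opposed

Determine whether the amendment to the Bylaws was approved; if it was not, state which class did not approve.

A: 3/5 of 20755084 = 12453050.40, rounded up to 12453051; 12,453,051 required, 12,453,051 in favor — approved.
B: 3/4 of 1946795 = 1460096.25, rounded up to 1460097; 1,460,097 required, 1,460,539 in favor — approved.
C: 3/5 of 1640175 = 984105; 984,105 required, 984,426 in favor — approved.

Approved — every class gave the required vote.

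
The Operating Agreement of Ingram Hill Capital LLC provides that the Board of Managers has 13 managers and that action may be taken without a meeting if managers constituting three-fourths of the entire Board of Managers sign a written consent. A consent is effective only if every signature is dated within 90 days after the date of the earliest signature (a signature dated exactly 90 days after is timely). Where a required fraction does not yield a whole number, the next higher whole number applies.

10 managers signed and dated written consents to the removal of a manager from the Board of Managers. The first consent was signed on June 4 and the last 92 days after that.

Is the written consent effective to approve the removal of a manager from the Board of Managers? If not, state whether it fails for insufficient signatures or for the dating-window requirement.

Signatures required: three-fourths of 13 — 3/4 of 13 = 9.75, rounded up to 10, so 10 needed; 10 signed. Sufficient.
Dating window: the latest signature is 92 days after the earliest; the limit is 90 days. Outside the window.

Not effective — dating-window requirement not satisfied.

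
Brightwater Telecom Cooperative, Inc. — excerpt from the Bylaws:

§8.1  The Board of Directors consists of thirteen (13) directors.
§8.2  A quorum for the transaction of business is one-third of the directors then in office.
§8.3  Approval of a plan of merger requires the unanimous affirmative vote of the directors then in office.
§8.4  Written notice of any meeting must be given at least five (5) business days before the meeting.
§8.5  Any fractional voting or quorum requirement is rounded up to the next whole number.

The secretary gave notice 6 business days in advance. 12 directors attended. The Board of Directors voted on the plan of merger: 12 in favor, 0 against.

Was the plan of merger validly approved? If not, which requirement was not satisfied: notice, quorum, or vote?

Invalid — vote requirement not satisfied.

Notice: 6 business days given; 5 required (6 ≥ 5). Satisfied.
Quorum: 12 present; quorum is 5. Satisfied.
Vote: the plan of merger requires the unanimous vote of the directors then in office (13). Unanimous means all 13, so 13 affirmative votes are needed; 12 voted in favor. Not satisfied.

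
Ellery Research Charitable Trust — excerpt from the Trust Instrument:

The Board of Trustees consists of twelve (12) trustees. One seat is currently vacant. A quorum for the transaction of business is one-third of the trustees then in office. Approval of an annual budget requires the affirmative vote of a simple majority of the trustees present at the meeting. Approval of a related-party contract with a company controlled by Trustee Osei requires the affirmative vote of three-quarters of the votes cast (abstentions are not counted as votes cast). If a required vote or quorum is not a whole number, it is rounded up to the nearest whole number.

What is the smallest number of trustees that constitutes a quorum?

4

1/3 of 11 = 3.67, rounded up to 4.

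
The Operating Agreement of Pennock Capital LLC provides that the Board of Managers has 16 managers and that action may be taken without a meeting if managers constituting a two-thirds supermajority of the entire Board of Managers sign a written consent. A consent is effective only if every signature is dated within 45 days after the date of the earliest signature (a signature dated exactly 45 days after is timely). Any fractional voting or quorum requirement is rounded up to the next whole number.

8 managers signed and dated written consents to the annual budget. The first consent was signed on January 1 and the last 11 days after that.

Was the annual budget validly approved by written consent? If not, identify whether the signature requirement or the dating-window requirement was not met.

Signatures required: a two-thirds supermajority of 16 — 2/3 of 16 = 10.67, rounded up to 11, so 11 needed; 8 signed. Insufficient.
Dating window: the latest signature is 11 days after the earliest; the limit is 45 days. Within the window.

Not effective — insufficient signatures.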